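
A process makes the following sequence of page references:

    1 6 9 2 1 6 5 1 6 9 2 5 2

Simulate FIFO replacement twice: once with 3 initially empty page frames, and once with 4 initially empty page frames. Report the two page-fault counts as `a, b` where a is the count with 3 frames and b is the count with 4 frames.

9, 10

3 frames: F F F F F F F . . F F . . → 9 faults.
4 frames: F F F F . . F F F F F F . → 10 faults.
10 > 9: adding a frame increased faults — Belady's anomaly.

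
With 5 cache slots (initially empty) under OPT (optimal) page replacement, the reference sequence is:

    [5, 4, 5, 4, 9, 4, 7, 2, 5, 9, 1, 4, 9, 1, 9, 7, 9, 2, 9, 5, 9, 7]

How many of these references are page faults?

7

5: fault, frames (5)
4: fault, frames (5 4)
5: hit
4: hit
9: fault, frames (5 4 9)
4: hit
7: fault, frames (5 4 9 7)
2: fault, frames (5 4 9 7 2)
5: hit
9: hit
1: fault, evict 5, frames (4 9 7 2 1)
4: hit
9: hit
1: hit
9: hit
7: hit
9: hit
2: hit
9: hit
5: fault, evict 1, frames (4 9 7 2 5)
9: hit
7: hit
Page faults: 7.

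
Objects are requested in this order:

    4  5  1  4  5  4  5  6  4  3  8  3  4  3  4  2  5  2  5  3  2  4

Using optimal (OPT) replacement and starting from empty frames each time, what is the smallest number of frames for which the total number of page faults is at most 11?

3

f=1: 22 faults
f=2: 12 faults
f=3: 9 faults
f=4: 7 faults
f=5: 7 faults
f=6: 7 faults
f=7: 7 faults
Smallest f with faults ≤ 11 is 3.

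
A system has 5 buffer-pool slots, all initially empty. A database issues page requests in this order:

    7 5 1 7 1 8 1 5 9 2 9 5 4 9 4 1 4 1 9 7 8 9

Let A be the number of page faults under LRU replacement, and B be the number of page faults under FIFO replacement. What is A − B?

1

Under LRU: F F F . . F . . F F . . F . . . . . . F F . → 9 faults.
Under FIFO: F F F . . F . . F F . . F . . . . . . F . . → 8 faults.
A − B = 9 − 8 = 1.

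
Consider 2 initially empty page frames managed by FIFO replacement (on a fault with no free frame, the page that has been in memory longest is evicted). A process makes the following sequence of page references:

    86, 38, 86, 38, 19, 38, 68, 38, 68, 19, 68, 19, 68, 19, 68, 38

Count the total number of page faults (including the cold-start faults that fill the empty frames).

86 -> miss, frames [86]
38 -> miss, frames [86, 38]
86 -> hit
38 -> hit
19 -> miss, evict 86, frames [38, 19]
38 -> hit
68 -> miss, evict 38, frames [19, 68]
38 -> miss, evict 19, frames [68, 38]
68 -> hit
19 -> miss, evict 68, frames [38, 19]
68 -> miss, evict 38, frames [19, 68]
19 -> hit
68 -> hit
19 -> hit
68 -> hit
38 -> miss, evict 19, frames [68, 38]
Page faults: 8.

8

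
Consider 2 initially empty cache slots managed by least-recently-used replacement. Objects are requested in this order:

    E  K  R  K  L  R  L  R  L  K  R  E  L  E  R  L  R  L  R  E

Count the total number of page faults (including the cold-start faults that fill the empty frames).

12

E → miss, frames [E]
K → miss, frames [E, K]
R → miss, evict E, frames [K, R]
K → hit
L → miss, evict R, frames [K, L]
R → miss, evict K, frames [L, R]
L → hit
R → hit
L → hit
K → miss, evict R, frames [L, K]
R → miss, evict L, frames [K, R]
E → miss, evict K, frames [R, E]
L → miss, evict R, frames [E, L]
E → hit
R → miss, evict L, frames [E, R]
L → miss, evict E, frames [R, L]
R → hit
L → hit
R → hit
E → miss, evict L, frames [R, E]
Page faults: 12.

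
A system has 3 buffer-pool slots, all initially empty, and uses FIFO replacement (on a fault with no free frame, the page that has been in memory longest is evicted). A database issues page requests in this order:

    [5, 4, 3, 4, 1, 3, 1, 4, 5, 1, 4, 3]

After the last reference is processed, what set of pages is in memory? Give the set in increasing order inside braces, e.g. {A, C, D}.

5: miss, frames (5)
4: miss, frames (5 4)
3: miss, frames (5 4 3)
4: hit
1: miss, evict 5, frames (4 3 1)
3: hit
1: hit
4: hit
5: miss, evict 4, frames (3 1 5)
1: hit
4: miss, evict 3, frames (1 5 4)
3: miss, evict 1, frames (5 4 3)

{3, 4, 5}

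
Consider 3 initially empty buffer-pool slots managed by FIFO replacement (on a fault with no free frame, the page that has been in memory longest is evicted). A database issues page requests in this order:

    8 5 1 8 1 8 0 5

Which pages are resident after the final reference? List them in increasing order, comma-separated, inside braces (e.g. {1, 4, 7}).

{0, 1, 5}

8 -> fault, frames [8]
5 -> fault, frames [8, 5]
1 -> fault, frames [8, 5, 1]
8 -> hit
1 -> hit
8 -> hit
0 -> fault, evict 8, frames [5, 1, 0]
5 -> hit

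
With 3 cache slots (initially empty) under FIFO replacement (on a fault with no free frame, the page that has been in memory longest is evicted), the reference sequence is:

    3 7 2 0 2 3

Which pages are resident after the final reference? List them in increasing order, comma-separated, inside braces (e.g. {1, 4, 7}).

3: fault, frames {3}
7: fault, frames {3,7}
2: fault, frames {3,7,2}
0: fault, evict 3, frames {7,2,0}
2: hit
3: fault, evict 7, frames {2,0,3}

{0, 2, 3}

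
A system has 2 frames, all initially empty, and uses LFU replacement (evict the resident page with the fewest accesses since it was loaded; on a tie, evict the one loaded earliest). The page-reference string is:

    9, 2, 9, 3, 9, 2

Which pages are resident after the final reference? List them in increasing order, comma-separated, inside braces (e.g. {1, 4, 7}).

9: miss, frames [9]
2: miss, frames [9, 2]
9: hit
3: miss, evict 2, frames [9, 3]
9: hit
2: miss, evict 3, frames [9, 2]

{2, 9}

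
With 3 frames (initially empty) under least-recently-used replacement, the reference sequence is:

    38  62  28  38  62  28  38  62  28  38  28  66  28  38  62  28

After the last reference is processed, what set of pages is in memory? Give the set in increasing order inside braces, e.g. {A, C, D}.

{28, 38, 62}

38 → miss, frames [38]
62 → miss, frames [38, 62]
28 → miss, frames [38, 62, 28]
38 → hit
62 → hit
28 → hit
38 → hit
62 → hit
28 → hit
38 → hit
28 → hit
66 → miss, evict 62, frames [38, 28, 66]
28 → hit
38 → hit
62 → miss, evict 66, frames [28, 38, 62]
28 → hit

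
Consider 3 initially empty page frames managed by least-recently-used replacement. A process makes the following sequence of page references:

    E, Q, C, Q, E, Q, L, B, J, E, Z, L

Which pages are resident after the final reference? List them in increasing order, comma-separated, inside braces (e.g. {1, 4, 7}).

E: fault, frames {E}
Q: fault, frames {E,Q}
C: fault, frames {E,Q,C}
Q: hit
E: hit
Q: hit
L: fault, evict C, frames {E,Q,L}
B: fault, evict E, frames {Q,L,B}
J: fault, evict Q, frames {L,B,J}
E: fault, evict L, frames {B,J,E}
Z: fault, evict B, frames {J,E,Z}
L: fault, evict J, frames {E,Z,L}

{E, L, Z}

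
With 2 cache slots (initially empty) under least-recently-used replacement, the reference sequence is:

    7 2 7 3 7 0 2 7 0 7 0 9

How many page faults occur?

8

7: fault, frames (7)
2: fault, frames (7 2)
7: hit
3: fault, evict 2, frames (7 3)
7: hit
0: fault, evict 3, frames (7 0)
2: fault, evict 7, frames (0 2)
7: fault, evict 0, frames (2 7)
0: fault, evict 2, frames (7 0)
7: hit
0: hit
9: fault, evict 7, frames (0 9)
Page faults: 8.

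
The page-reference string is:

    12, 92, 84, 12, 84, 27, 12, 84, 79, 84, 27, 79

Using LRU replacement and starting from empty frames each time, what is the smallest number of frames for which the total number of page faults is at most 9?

f=1: 12 faults
f=2: 10 faults
f=3: 6 faults
f=4: 5 faults
f=5: 5 faults
Smallest f with faults ≤ 9 is 3.

3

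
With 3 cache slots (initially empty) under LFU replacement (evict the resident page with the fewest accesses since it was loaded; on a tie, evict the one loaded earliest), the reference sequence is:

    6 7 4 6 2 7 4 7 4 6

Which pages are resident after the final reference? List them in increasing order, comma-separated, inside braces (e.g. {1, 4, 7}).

6 → miss, frames (6)
7 → miss, frames (6 7)
4 → miss, frames (6 7 4)
6 → hit
2 → miss, evict 7, frames (6 4 2)
7 → miss, evict 4, frames (6 2 7)
4 → miss, evict 2, frames (6 7 4)
7 → hit
4 → hit
6 → hit

{4, 6, 7}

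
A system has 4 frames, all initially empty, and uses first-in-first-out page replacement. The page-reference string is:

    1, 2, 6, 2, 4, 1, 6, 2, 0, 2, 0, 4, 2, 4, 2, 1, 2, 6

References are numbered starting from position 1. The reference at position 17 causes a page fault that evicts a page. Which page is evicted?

6

pos 1: 1: miss, frames [1]
pos 2: 2: miss, frames [1, 2]
pos 3: 6: miss, frames [1, 2, 6]
pos 4: 2: hit
pos 5: 4: miss, frames [1, 2, 6, 4]
pos 6: 1: hit
pos 7: 6: hit
pos 8: 2: hit
pos 9: 0: miss, evict 1, frames [2, 6, 4, 0]
pos 10: 2: hit
pos 11: 0: hit
pos 12: 4: hit
pos 13: 2: hit
pos 14: 4: hit
pos 15: 2: hit
pos 16: 1: miss, evict 2, frames [6, 4, 0, 1]
pos 17: 2: miss, evict 6, frames [4, 0, 1, 2]
At position 17, page 6 is evicted.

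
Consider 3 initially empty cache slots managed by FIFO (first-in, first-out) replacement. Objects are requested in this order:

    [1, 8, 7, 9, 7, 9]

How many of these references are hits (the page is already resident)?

2

1: miss, frames {1}
8: miss, frames {1,8}
7: miss, frames {1,8,7}
9: miss, evict 1, frames {8,7,9}
7: hit
9: hit
Hits: 2.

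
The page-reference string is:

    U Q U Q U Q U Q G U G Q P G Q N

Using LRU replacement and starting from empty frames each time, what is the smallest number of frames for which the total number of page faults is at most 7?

f=1: 16 faults
f=2: 9 faults
f=3: 5 faults
f=4: 5 faults
f=5: 5 faults
Smallest f with faults ≤ 7 is 3.

3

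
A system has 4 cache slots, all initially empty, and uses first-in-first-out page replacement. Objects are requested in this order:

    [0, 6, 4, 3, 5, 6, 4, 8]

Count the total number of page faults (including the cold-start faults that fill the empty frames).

0 -> fault, frames {0}
6 -> fault, frames {0,6}
4 -> fault, frames {0,6,4}
3 -> fault, frames {0,6,4,3}
5 -> fault, evict 0, frames {6,4,3,5}
6 -> hit
4 -> hit
8 -> fault, evict 6, frames {4,3,5,8}
Page faults: 6.

6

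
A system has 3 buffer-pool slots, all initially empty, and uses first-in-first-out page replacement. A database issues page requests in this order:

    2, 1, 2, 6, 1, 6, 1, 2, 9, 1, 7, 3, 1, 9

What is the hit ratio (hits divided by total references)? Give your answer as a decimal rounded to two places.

0.43

2 → fault, frames (2)
1 → fault, frames (2 1)
2 → hit
6 → fault, frames (2 1 6)
1 → hit
6 → hit
1 → hit
2 → hit
9 → fault, evict 2, frames (1 6 9)
1 → hit
7 → fault, evict 1, frames (6 9 7)
3 → fault, evict 6, frames (9 7 3)
1 → fault, evict 9, frames (7 3 1)
9 → fault, evict 7, frames (3 1 9)
Hits: 6 of 14 references → 6/14 = 0.4286.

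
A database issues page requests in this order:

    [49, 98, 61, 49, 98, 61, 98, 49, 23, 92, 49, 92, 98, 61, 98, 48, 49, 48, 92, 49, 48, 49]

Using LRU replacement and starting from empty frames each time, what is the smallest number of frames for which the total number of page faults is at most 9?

f=1: 22 faults
f=2: 17 faults
f=3: 10 faults
f=4: 9 faults
f=5: 6 faults
f=6: 6 faults
Smallest f with faults ≤ 9 is 4.

4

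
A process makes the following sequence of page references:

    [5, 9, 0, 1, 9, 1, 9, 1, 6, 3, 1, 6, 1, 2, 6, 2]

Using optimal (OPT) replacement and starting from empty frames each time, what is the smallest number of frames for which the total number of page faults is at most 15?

f=1: 16 faults
f=2: 8 faults
f=3: 7 faults
f=4: 7 faults
f=5: 7 faults
f=6: 7 faults
f=7: 7 faults
Smallest f with faults ≤ 15 is 2.

2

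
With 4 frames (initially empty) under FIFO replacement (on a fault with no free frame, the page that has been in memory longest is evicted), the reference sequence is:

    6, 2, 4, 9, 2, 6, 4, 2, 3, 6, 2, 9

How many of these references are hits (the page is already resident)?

5

6 → miss, frames (6)
2 → miss, frames (6 2)
4 → miss, frames (6 2 4)
9 → miss, frames (6 2 4 9)
2 → hit
6 → hit
4 → hit
2 → hit
3 → miss, evict 6, frames (2 4 9 3)
6 → miss, evict 2, frames (4 9 3 6)
2 → miss, evict 4, frames (9 3 6 2)
9 → hit
Hits: 5.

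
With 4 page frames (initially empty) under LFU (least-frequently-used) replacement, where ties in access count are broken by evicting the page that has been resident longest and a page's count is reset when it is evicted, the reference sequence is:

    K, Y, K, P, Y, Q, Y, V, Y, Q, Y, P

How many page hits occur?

6

K → miss, frames (K)
Y → miss, frames (K Y)
K → hit
P → miss, frames (K Y P)
Y → hit
Q → miss, frames (K Y P Q)
Y → hit
V → miss, evict P, frames (K Y Q V)
Y → hit
Q → hit
Y → hit
P → miss, evict V, frames (K Y Q P)
Hits: 6.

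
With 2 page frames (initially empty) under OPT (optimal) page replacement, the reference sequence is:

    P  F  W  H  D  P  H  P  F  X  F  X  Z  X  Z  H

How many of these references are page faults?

10

P: fault, frames [P]
F: fault, frames [P, F]
W: fault, evict F, frames [P, W]
H: fault, evict W, frames [P, H]
D: fault, evict H, frames [P, D]
P: hit
H: fault, evict D, frames [P, H]
P: hit
F: fault, evict P, frames [H, F]
X: fault, evict H, frames [F, X]
F: hit
X: hit
Z: fault, evict F, frames [X, Z]
X: hit
Z: hit
H: fault, evict Z, frames [X, H]
Page faults: 10.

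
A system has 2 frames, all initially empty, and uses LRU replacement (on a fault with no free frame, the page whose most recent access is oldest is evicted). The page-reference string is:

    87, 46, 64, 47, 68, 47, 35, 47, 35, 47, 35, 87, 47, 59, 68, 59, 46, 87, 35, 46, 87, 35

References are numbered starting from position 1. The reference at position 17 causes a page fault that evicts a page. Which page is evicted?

68

pos 1: 87: miss, frames {87}
pos 2: 46: miss, frames {87,46}
pos 3: 64: miss, evict 87, frames {46,64}
pos 4: 47: miss, evict 46, frames {64,47}
pos 5: 68: miss, evict 64, frames {47,68}
pos 6: 47: hit
pos 7: 35: miss, evict 68, frames {47,35}
pos 8: 47: hit
pos 9: 35: hit
pos 10: 47: hit
pos 11: 35: hit
pos 12: 87: miss, evict 47, frames {35,87}
pos 13: 47: miss, evict 35, frames {87,47}
pos 14: 59: miss, evict 87, frames {47,59}
pos 15: 68: miss, evict 47, frames {59,68}
pos 16: 59: hit
pos 17: 46: miss, evict 68, frames {59,46}
At position 17, page 68 is evicted.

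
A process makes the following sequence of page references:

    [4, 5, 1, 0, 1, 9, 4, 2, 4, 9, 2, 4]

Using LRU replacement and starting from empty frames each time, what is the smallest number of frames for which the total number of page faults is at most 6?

5

f=1: 12 faults
f=2: 10 faults
f=3: 7 faults
f=4: 7 faults
f=5: 6 faults
f=6: 6 faults
Smallest f with faults ≤ 6 is 5.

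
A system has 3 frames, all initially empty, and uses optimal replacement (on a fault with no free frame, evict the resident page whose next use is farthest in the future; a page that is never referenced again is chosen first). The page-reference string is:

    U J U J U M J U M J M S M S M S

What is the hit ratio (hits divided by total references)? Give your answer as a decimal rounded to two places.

U -> miss, frames (U)
J -> miss, frames (U J)
U -> hit
J -> hit
U -> hit
M -> miss, frames (U J M)
J -> hit
U -> hit
M -> hit
J -> hit
M -> hit
S -> miss, evict J, frames (U M S)
M -> hit
S -> hit
M -> hit
S -> hit
Hits: 12 of 16 references → 12/16 = 0.7500.

0.75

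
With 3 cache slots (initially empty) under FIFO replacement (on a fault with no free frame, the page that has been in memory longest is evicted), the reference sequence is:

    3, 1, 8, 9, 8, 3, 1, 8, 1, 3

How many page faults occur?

7

3 → fault, frames [3]
1 → fault, frames [3, 1]
8 → fault, frames [3, 1, 8]
9 → fault, evict 3, frames [1, 8, 9]
8 → hit
3 → fault, evict 1, frames [8, 9, 3]
1 → fault, evict 8, frames [9, 3, 1]
8 → fault, evict 9, frames [3, 1, 8]
1 → hit
3 → hit
Page faults: 7.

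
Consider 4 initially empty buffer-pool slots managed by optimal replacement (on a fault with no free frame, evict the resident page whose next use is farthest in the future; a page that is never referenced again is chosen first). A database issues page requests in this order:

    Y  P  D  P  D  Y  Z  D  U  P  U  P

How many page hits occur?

7

Y: fault, frames (Y)
P: fault, frames (Y P)
D: fault, frames (Y P D)
P: hit
D: hit
Y: hit
Z: fault, frames (Y P D Z)
D: hit
U: fault, evict Z, frames (Y P D U)
P: hit
U: hit
P: hit
Hits: 7.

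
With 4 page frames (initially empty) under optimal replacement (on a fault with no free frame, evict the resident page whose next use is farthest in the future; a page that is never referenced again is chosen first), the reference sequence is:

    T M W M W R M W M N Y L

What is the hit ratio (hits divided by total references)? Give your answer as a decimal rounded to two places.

0.42

T → miss, frames [T]
M → miss, frames [T, M]
W → miss, frames [T, M, W]
M → hit
W → hit
R → miss, frames [T, M, W, R]
M → hit
W → hit
M → hit
N → miss, evict R, frames [T, M, W, N]
Y → miss, evict N, frames [T, M, W, Y]
L → miss, evict Y, frames [T, M, W, L]
Hits: 5 of 12 references → 5/12 = 0.4167.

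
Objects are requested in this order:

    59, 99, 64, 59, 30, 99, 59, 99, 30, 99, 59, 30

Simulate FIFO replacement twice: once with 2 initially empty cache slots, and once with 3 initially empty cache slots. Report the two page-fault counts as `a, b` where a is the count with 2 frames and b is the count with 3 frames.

11, 6

2 frames: F F F F F F F . F F F F → 11 faults.
3 frames: F F F . F . F F . . . . → 6 faults.
6 < 11: adding a frame reduced faults, as is typical.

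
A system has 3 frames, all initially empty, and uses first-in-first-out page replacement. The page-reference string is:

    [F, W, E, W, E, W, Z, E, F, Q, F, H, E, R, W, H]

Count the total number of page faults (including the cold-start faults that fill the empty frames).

11

F: miss, frames {F}
W: miss, frames {F,W}
E: miss, frames {F,W,E}
W: hit
E: hit
W: hit
Z: miss, evict F, frames {W,E,Z}
E: hit
F: miss, evict W, frames {E,Z,F}
Q: miss, evict E, frames {Z,F,Q}
F: hit
H: miss, evict Z, frames {F,Q,H}
E: miss, evict F, frames {Q,H,E}
R: miss, evict Q, frames {H,E,R}
W: miss, evict H, frames {E,R,W}
H: miss, evict E, frames {R,W,H}
Page faults: 11.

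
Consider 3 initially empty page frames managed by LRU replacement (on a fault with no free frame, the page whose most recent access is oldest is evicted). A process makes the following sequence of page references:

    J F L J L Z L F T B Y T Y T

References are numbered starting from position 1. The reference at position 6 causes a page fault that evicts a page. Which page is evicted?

pos 1: J -> fault, frames [J]
pos 2: F -> fault, frames [J, F]
pos 3: L -> fault, frames [J, F, L]
pos 4: J -> hit
pos 5: L -> hit
pos 6: Z -> fault, evict F, frames [J, L, Z]
At position 6, page F is evicted.

F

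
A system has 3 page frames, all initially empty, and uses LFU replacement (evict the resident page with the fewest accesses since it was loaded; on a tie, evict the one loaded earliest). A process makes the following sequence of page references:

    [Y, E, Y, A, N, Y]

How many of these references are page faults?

4

Y → miss, frames {Y}
E → miss, frames {Y,E}
Y → hit
A → miss, frames {Y,E,A}
N → miss, evict E, frames {Y,A,N}
Y → hit
Page faults: 4.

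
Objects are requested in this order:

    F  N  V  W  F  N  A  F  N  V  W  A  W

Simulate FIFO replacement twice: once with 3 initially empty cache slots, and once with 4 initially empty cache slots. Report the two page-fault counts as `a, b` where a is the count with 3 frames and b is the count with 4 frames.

9, 10

3 frames: F F F F F F F . . F F . . → 9 faults.
4 frames: F F F F . . F F F F F F . → 10 faults.
10 > 9: adding a frame increased faults — Belady's anomaly.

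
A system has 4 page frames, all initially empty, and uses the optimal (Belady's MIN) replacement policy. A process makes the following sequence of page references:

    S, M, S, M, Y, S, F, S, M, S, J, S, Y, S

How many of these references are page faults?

S: fault, frames (S)
M: fault, frames (S M)
S: hit
M: hit
Y: fault, frames (S M Y)
S: hit
F: fault, frames (S M Y F)
S: hit
M: hit
S: hit
J: fault, evict F, frames (S M Y J)
S: hit
Y: hit
S: hit
Page faults: 5.

5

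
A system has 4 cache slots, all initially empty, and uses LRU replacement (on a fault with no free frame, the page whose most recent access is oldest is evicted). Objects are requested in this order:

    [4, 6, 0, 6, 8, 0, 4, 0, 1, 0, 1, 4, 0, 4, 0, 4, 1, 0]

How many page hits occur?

13

4: fault, frames (4)
6: fault, frames (4 6)
0: fault, frames (4 6 0)
6: hit
8: fault, frames (4 0 6 8)
0: hit
4: hit
0: hit
1: fault, evict 6, frames (8 4 0 1)
0: hit
1: hit
4: hit
0: hit
4: hit
0: hit
4: hit
1: hit
0: hit
Hits: 13.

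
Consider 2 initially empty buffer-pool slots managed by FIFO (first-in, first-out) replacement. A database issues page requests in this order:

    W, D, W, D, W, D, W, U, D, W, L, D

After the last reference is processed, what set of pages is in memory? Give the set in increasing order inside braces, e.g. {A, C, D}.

W -> miss, frames [W]
D -> miss, frames [W, D]
W -> hit
D -> hit
W -> hit
D -> hit
W -> hit
U -> miss, evict W, frames [D, U]
D -> hit
W -> miss, evict D, frames [U, W]
L -> miss, evict U, frames [W, L]
D -> miss, evict W, frames [L, D]

{D, L}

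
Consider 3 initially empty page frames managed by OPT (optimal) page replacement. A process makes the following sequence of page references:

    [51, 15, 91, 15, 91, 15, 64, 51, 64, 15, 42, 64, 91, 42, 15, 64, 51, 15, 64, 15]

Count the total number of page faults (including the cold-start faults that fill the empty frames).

51 -> miss, frames {51}
15 -> miss, frames {51,15}
91 -> miss, frames {51,15,91}
15 -> hit
91 -> hit
15 -> hit
64 -> miss, evict 91, frames {51,15,64}
51 -> hit
64 -> hit
15 -> hit
42 -> miss, evict 51, frames {15,64,42}
64 -> hit
91 -> miss, evict 64, frames {15,42,91}
42 -> hit
15 -> hit
64 -> miss, evict 91, frames {15,42,64}
51 -> miss, evict 42, frames {15,64,51}
15 -> hit
64 -> hit
15 -> hit
Page faults: 8.

8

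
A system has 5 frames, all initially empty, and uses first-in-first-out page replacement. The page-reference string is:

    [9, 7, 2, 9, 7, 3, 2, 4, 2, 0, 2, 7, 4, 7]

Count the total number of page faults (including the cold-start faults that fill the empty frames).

9 -> miss, frames [9]
7 -> miss, frames [9, 7]
2 -> miss, frames [9, 7, 2]
9 -> hit
7 -> hit
3 -> miss, frames [9, 7, 2, 3]
2 -> hit
4 -> miss, frames [9, 7, 2, 3, 4]
2 -> hit
0 -> miss, evict 9, frames [7, 2, 3, 4, 0]
2 -> hit
7 -> hit
4 -> hit
7 -> hit
Page faults: 6.

6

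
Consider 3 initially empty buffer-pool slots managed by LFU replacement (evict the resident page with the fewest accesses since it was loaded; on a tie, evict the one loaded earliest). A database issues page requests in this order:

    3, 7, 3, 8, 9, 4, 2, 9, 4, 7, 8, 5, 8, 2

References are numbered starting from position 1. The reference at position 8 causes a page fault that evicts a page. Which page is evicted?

4

pos 1: 3 -> fault, frames {3}
pos 2: 7 -> fault, frames {3,7}
pos 3: 3 -> hit
pos 4: 8 -> fault, frames {3,7,8}
pos 5: 9 -> fault, evict 7, frames {3,8,9}
pos 6: 4 -> fault, evict 8, frames {3,9,4}
pos 7: 2 -> fault, evict 9, frames {3,4,2}
pos 8: 9 -> fault, evict 4, frames {3,2,9}
At position 8, page 4 is evicted.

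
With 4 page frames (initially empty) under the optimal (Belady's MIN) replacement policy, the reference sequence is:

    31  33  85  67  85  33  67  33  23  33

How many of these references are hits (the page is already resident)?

31: fault, frames (31)
33: fault, frames (31 33)
85: fault, frames (31 33 85)
67: fault, frames (31 33 85 67)
85: hit
33: hit
67: hit
33: hit
23: fault, evict 67, frames (31 33 85 23)
33: hit
Hits: 5.

5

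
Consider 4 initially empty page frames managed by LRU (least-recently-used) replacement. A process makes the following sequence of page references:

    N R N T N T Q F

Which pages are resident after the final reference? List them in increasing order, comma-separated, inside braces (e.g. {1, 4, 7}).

{F, N, Q, T}

N: miss, frames {N}
R: miss, frames {N,R}
N: hit
T: miss, frames {R,N,T}
N: hit
T: hit
Q: miss, frames {R,N,T,Q}
F: miss, evict R, frames {N,T,Q,F}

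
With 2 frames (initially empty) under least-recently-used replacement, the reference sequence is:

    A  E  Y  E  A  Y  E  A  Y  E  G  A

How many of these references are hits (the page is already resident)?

A: miss, frames [A]
E: miss, frames [A, E]
Y: miss, evict A, frames [E, Y]
E: hit
A: miss, evict Y, frames [E, A]
Y: miss, evict E, frames [A, Y]
E: miss, evict A, frames [Y, E]
A: miss, evict Y, frames [E, A]
Y: miss, evict E, frames [A, Y]
E: miss, evict A, frames [Y, E]
G: miss, evict Y, frames [E, G]
A: miss, evict E, frames [G, A]
Hits: 1.

1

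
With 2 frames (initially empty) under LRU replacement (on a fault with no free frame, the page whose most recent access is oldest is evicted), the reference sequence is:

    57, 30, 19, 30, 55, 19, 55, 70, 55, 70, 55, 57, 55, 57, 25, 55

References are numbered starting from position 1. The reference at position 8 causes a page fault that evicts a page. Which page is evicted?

19

pos 1: 57: miss, frames [57]
pos 2: 30: miss, frames [57, 30]
pos 3: 19: miss, evict 57, frames [30, 19]
pos 4: 30: hit
pos 5: 55: miss, evict 19, frames [30, 55]
pos 6: 19: miss, evict 30, frames [55, 19]
pos 7: 55: hit
pos 8: 70: miss, evict 19, frames [55, 70]
At position 8, page 19 is evicted.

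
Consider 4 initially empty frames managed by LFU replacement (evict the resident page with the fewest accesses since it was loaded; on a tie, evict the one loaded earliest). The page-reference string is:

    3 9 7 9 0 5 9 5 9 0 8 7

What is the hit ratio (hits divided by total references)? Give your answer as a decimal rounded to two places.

3 -> miss, frames (3)
9 -> miss, frames (3 9)
7 -> miss, frames (3 9 7)
9 -> hit
0 -> miss, frames (3 9 7 0)
5 -> miss, evict 3, frames (9 7 0 5)
9 -> hit
5 -> hit
9 -> hit
0 -> hit
8 -> miss, evict 7, frames (9 0 5 8)
7 -> miss, evict 8, frames (9 0 5 7)
Hits: 5 of 12 references → 5/12 = 0.4167.

0.42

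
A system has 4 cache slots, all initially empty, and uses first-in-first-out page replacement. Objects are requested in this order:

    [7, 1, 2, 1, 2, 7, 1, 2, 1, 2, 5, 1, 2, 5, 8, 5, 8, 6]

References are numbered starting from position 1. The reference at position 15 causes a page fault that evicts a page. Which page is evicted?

7

pos 1: 7 → miss, frames (7)
pos 2: 1 → miss, frames (7 1)
pos 3: 2 → miss, frames (7 1 2)
pos 4: 1 → hit
pos 5: 2 → hit
pos 6: 7 → hit
pos 7: 1 → hit
pos 8: 2 → hit
pos 9: 1 → hit
pos 10: 2 → hit
pos 11: 5 → miss, frames (7 1 2 5)
pos 12: 1 → hit
pos 13: 2 → hit
pos 14: 5 → hit
pos 15: 8 → miss, evict 7, frames (1 2 5 8)
At position 15, page 7 is evicted.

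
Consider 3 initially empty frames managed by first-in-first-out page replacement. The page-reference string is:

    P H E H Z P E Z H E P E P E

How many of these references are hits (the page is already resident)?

P -> fault, frames (P)
H -> fault, frames (P H)
E -> fault, frames (P H E)
H -> hit
Z -> fault, evict P, frames (H E Z)
P -> fault, evict H, frames (E Z P)
E -> hit
Z -> hit
H -> fault, evict E, frames (Z P H)
E -> fault, evict Z, frames (P H E)
P -> hit
E -> hit
P -> hit
E -> hit
Hits: 7.

7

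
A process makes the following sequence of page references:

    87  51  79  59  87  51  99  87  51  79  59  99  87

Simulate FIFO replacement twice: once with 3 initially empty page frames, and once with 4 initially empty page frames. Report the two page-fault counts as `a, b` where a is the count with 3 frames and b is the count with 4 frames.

10, 11

3 frames: F F F F F F F . . F F . F → 10 faults.
4 frames: F F F F . . F F F F F F F → 11 faults.
11 > 10: adding a frame increased faults — Belady's anomaly.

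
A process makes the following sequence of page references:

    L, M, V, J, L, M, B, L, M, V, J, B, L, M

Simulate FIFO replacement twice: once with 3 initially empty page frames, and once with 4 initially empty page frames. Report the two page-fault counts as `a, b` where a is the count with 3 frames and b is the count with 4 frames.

11, 12

3 frames: F F F F F F F . . F F . F F → 11 faults.
4 frames: F F F F . . F F F F F F F F → 12 faults.
12 > 11: adding a frame increased faults — Belady's anomaly.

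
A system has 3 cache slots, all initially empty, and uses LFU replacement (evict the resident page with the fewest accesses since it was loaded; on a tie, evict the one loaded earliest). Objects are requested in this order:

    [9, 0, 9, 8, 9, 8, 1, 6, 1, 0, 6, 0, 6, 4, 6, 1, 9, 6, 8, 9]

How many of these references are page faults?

9: miss, frames [9]
0: miss, frames [9, 0]
9: hit
8: miss, frames [9, 0, 8]
9: hit
8: hit
1: miss, evict 0, frames [9, 8, 1]
6: miss, evict 1, frames [9, 8, 6]
1: miss, evict 6, frames [9, 8, 1]
0: miss, evict 1, frames [9, 8, 0]
6: miss, evict 0, frames [9, 8, 6]
0: miss, evict 6, frames [9, 8, 0]
6: miss, evict 0, frames [9, 8, 6]
4: miss, evict 6, frames [9, 8, 4]
6: miss, evict 4, frames [9, 8, 6]
1: miss, evict 6, frames [9, 8, 1]
9: hit
6: miss, evict 1, frames [9, 8, 6]
8: hit
9: hit
Page faults: 14.

14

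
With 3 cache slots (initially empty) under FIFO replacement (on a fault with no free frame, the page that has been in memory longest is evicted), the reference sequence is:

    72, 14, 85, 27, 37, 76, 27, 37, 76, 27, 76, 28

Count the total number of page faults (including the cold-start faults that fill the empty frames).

7

72: fault, frames [72]
14: fault, frames [72, 14]
85: fault, frames [72, 14, 85]
27: fault, evict 72, frames [14, 85, 27]
37: fault, evict 14, frames [85, 27, 37]
76: fault, evict 85, frames [27, 37, 76]
27: hit
37: hit
76: hit
27: hit
76: hit
28: fault, evict 27, frames [37, 76, 28]
Page faults: 7.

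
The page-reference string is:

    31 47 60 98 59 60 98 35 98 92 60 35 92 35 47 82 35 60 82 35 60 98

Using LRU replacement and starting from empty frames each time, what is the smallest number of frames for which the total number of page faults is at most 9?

f=1: 22 faults
f=2: 20 faults
f=3: 13 faults
f=4: 11 faults
f=5: 10 faults
f=6: 8 faults
f=7: 8 faults
f=8: 8 faults
Smallest f with faults ≤ 9 is 6.

6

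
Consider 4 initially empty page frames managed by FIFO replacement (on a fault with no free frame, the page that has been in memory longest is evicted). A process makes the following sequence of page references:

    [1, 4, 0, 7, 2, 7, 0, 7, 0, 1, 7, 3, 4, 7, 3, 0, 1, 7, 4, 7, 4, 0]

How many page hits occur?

1 → miss, frames [1]
4 → miss, frames [1, 4]
0 → miss, frames [1, 4, 0]
7 → miss, frames [1, 4, 0, 7]
2 → miss, evict 1, frames [4, 0, 7, 2]
7 → hit
0 → hit
7 → hit
0 → hit
1 → miss, evict 4, frames [0, 7, 2, 1]
7 → hit
3 → miss, evict 0, frames [7, 2, 1, 3]
4 → miss, evict 7, frames [2, 1, 3, 4]
7 → miss, evict 2, frames [1, 3, 4, 7]
3 → hit
0 → miss, evict 1, frames [3, 4, 7, 0]
1 → miss, evict 3, frames [4, 7, 0, 1]
7 → hit
4 → hit
7 → hit
4 → hit
0 → hit
Hits: 11.

11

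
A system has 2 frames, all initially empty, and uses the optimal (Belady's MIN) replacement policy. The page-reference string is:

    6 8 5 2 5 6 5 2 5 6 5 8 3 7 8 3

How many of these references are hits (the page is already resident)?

5

6 -> fault, frames {6}
8 -> fault, frames {6,8}
5 -> fault, evict 8, frames {6,5}
2 -> fault, evict 6, frames {5,2}
5 -> hit
6 -> fault, evict 2, frames {5,6}
5 -> hit
2 -> fault, evict 6, frames {5,2}
5 -> hit
6 -> fault, evict 2, frames {5,6}
5 -> hit
8 -> fault, evict 6, frames {5,8}
3 -> fault, evict 5, frames {8,3}
7 -> fault, evict 3, frames {8,7}
8 -> hit
3 -> fault, evict 7, frames {8,3}
Hits: 5.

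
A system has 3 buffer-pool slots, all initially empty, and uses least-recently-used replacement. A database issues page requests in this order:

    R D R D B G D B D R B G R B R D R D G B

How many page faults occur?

9

R -> fault, frames {R}
D -> fault, frames {R,D}
R -> hit
D -> hit
B -> fault, frames {R,D,B}
G -> fault, evict R, frames {D,B,G}
D -> hit
B -> hit
D -> hit
R -> fault, evict G, frames {B,D,R}
B -> hit
G -> fault, evict D, frames {R,B,G}
R -> hit
B -> hit
R -> hit
D -> fault, evict G, frames {B,R,D}
R -> hit
D -> hit
G -> fault, evict B, frames {R,D,G}
B -> fault, evict R, frames {D,G,B}
Page faults: 9.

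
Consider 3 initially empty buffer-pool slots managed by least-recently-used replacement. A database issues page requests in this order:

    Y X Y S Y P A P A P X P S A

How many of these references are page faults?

8

Y: fault, frames [Y]
X: fault, frames [Y, X]
Y: hit
S: fault, frames [X, Y, S]
Y: hit
P: fault, evict X, frames [S, Y, P]
A: fault, evict S, frames [Y, P, A]
P: hit
A: hit
P: hit
X: fault, evict Y, frames [A, P, X]
P: hit
S: fault, evict A, frames [X, P, S]
A: fault, evict X, frames [P, S, A]
Page faults: 8.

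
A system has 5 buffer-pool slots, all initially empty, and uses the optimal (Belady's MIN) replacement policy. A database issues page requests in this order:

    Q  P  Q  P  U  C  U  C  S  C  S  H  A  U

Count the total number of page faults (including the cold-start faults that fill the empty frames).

7

Q: fault, frames (Q)
P: fault, frames (Q P)
Q: hit
P: hit
U: fault, frames (Q P U)
C: fault, frames (Q P U C)
U: hit
C: hit
S: fault, frames (Q P U C S)
C: hit
S: hit
H: fault, evict S, frames (Q P U C H)
A: fault, evict H, frames (Q P U C A)
U: hit
Page faults: 7.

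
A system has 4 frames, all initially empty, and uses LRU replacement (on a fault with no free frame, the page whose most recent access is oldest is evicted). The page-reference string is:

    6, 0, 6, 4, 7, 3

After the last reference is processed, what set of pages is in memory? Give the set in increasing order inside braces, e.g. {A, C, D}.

6 → fault, frames {6}
0 → fault, frames {6,0}
6 → hit
4 → fault, frames {0,6,4}
7 → fault, frames {0,6,4,7}
3 → fault, evict 0, frames {6,4,7,3}

{3, 4, 6, 7}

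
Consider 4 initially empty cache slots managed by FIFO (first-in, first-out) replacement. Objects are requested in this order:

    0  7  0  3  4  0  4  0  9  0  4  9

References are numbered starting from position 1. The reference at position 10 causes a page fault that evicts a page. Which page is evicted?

7

pos 1: 0 -> fault, frames [0]
pos 2: 7 -> fault, frames [0, 7]
pos 3: 0 -> hit
pos 4: 3 -> fault, frames [0, 7, 3]
pos 5: 4 -> fault, frames [0, 7, 3, 4]
pos 6: 0 -> hit
pos 7: 4 -> hit
pos 8: 0 -> hit
pos 9: 9 -> fault, evict 0, frames [7, 3, 4, 9]
pos 10: 0 -> fault, evict 7, frames [3, 4, 9, 0]
At position 10, page 7 is evicted.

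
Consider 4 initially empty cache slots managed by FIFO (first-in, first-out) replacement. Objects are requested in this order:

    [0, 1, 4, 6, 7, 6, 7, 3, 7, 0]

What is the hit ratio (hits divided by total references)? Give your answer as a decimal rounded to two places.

0.30

0: miss, frames {0}
1: miss, frames {0,1}
4: miss, frames {0,1,4}
6: miss, frames {0,1,4,6}
7: miss, evict 0, frames {1,4,6,7}
6: hit
7: hit
3: miss, evict 1, frames {4,6,7,3}
7: hit
0: miss, evict 4, frames {6,7,3,0}
Hits: 3 of 10 references → 3/10 = 0.3000.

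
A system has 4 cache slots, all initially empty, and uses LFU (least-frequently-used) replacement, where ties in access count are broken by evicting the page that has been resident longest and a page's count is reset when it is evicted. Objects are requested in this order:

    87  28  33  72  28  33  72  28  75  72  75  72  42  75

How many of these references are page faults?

6

87: miss, frames {87}
28: miss, frames {87,28}
33: miss, frames {87,28,33}
72: miss, frames {87,28,33,72}
28: hit
33: hit
72: hit
28: hit
75: miss, evict 87, frames {28,33,72,75}
72: hit
75: hit
72: hit
42: miss, evict 33, frames {28,72,75,42}
75: hit
Page faults: 6.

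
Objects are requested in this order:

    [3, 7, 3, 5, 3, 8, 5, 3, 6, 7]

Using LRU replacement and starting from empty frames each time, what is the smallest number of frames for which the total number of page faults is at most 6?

f=1: 10 faults
f=2: 8 faults
f=3: 6 faults
f=4: 6 faults
f=5: 5 faults
Smallest f with faults ≤ 6 is 3.

3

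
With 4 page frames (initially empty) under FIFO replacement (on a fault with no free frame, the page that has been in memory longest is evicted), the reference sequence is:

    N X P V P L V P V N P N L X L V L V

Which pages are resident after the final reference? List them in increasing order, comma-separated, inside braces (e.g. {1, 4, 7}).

N → fault, frames [N]
X → fault, frames [N, X]
P → fault, frames [N, X, P]
V → fault, frames [N, X, P, V]
P → hit
L → fault, evict N, frames [X, P, V, L]
V → hit
P → hit
V → hit
N → fault, evict X, frames [P, V, L, N]
P → hit
N → hit
L → hit
X → fault, evict P, frames [V, L, N, X]
L → hit
V → hit
L → hit
V → hit

{L, N, V, X}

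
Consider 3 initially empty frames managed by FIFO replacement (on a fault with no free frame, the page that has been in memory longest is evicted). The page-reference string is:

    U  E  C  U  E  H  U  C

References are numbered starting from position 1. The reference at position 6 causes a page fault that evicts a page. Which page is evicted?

U

pos 1: U: fault, frames [U]
pos 2: E: fault, frames [U, E]
pos 3: C: fault, frames [U, E, C]
pos 4: U: hit
pos 5: E: hit
pos 6: H: fault, evict U, frames [E, C, H]
At position 6, page U is evicted.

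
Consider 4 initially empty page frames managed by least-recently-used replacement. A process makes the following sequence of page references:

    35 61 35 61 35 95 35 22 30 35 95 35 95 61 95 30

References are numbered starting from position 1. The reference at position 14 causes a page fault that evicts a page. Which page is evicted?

pos 1: 35 → miss, frames (35)
pos 2: 61 → miss, frames (35 61)
pos 3: 35 → hit
pos 4: 61 → hit
pos 5: 35 → hit
pos 6: 95 → miss, frames (61 35 95)
pos 7: 35 → hit
pos 8: 22 → miss, frames (61 95 35 22)
pos 9: 30 → miss, evict 61, frames (95 35 22 30)
pos 10: 35 → hit
pos 11: 95 → hit
pos 12: 35 → hit
pos 13: 95 → hit
pos 14: 61 → miss, evict 22, frames (30 35 95 61)
At position 14, page 22 is evicted.

22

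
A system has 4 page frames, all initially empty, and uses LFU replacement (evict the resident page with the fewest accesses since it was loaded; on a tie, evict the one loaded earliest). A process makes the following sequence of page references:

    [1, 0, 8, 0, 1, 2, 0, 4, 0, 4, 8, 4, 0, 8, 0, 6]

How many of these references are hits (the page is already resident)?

9

1 → fault, frames [1]
0 → fault, frames [1, 0]
8 → fault, frames [1, 0, 8]
0 → hit
1 → hit
2 → fault, frames [1, 0, 8, 2]
0 → hit
4 → fault, evict 8, frames [1, 0, 2, 4]
0 → hit
4 → hit
8 → fault, evict 2, frames [1, 0, 4, 8]
4 → hit
0 → hit
8 → hit
0 → hit
6 → fault, evict 1, frames [0, 4, 8, 6]
Hits: 9.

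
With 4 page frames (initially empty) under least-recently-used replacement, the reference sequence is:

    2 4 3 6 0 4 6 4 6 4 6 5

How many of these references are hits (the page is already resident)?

2: miss, frames [2]
4: miss, frames [2, 4]
3: miss, frames [2, 4, 3]
6: miss, frames [2, 4, 3, 6]
0: miss, evict 2, frames [4, 3, 6, 0]
4: hit
6: hit
4: hit
6: hit
4: hit
6: hit
5: miss, evict 3, frames [0, 4, 6, 5]
Hits: 6.

6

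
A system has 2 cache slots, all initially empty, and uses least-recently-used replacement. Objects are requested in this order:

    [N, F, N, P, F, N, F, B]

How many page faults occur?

6

N → miss, frames (N)
F → miss, frames (N F)
N → hit
P → miss, evict F, frames (N P)
F → miss, evict N, frames (P F)
N → miss, evict P, frames (F N)
F → hit
B → miss, evict N, frames (F B)
Page faults: 6.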